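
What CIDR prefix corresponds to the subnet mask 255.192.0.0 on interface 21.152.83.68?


Binary: 11111111.11000000.00000000.00000000
Count leading 1s
Prefix: /10


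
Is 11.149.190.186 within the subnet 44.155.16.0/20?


Subnet network: 44.155.16.0
Test IP AND mask: 11.149.176.0
No, 11.149.190.186 is not in 44.155.16.0/20


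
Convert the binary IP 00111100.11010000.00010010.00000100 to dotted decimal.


00111100 = 60
11010000 = 208
00010010 = 18
00000100 = 4
IP: 60.208.18.4


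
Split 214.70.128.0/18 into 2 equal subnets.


New prefix = 18 + 1 = 19
Each subnet has 8192 addresses
  214.70.128.0/19
  214.70.160.0/19
Subnets: 214.70.128.0/19, 214.70.160.0/19


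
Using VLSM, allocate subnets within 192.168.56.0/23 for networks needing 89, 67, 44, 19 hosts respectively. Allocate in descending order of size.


89 hosts -> /25 (126 usable): 192.168.56.0/25
67 hosts -> /25 (126 usable): 192.168.56.128/25
44 hosts -> /26 (62 usable): 192.168.57.0/26
19 hosts -> /27 (30 usable): 192.168.57.64/27
Allocation: 192.168.56.0/25 (89 hosts, 126 usable); 192.168.56.128/25 (67 hosts, 126 usable); 192.168.57.0/26 (44 hosts, 62 usable); 192.168.57.64/27 (19 hosts, 30 usable)


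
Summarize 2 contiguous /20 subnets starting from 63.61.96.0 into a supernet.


Original prefix: /20
Number of subnets: 2 = 2^1
New prefix = 20 - 1 = 19
Supernet: 63.61.96.0/19


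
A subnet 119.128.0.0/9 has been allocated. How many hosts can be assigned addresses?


Host bits = 32 - 9 = 23
Total addresses = 2^23 = 8388608
Usable = total - 2 (network and broadcast)
Usable hosts: 8388606


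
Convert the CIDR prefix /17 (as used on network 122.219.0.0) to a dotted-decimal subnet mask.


/17 means 17 network bits, 15 host bits
Binary: 11111111111111111000000000000000
Mask: 255.255.128.0


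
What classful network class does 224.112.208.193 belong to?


First octet: 224
Binary: 11100000
1110xxxx -> Class D (224-239)
Class D (multicast), default mask N/A


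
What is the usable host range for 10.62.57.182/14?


Network: 10.60.0.0
Broadcast: 10.63.255.255
First usable = network + 1
Last usable = broadcast - 1
Range: 10.60.0.1 to 10.63.255.254


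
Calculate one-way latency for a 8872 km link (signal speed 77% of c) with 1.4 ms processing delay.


Speed = 0.77 * 3e5 km/s = 231000 km/s
Propagation delay = 8872 / 231000 = 0.0384 s = 38.4069 ms
Processing delay = 1.4 ms
Total one-way latency = 39.8069 ms


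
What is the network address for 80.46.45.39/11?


IP:   01010000.00101110.00101101.00100111
Mask: 11111111.11100000.00000000.00000000
AND operation:
Net:  01010000.00100000.00000000.00000000
Network: 80.32.0.0/11


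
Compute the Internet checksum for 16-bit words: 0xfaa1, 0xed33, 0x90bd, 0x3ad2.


Sum all words (with carry folding):
+ 0xfaa1 = 0xfaa1
+ 0xed33 = 0xe7d5
+ 0x90bd = 0x7893
+ 0x3ad2 = 0xb365
One's complement: ~0xb365
Checksum = 0x4c9a


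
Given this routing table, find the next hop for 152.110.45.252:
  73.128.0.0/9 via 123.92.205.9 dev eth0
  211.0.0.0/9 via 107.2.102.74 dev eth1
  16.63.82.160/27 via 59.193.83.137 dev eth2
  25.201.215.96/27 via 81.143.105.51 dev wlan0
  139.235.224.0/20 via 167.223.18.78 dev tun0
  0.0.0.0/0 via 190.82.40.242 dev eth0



Longest prefix match for 152.110.45.252:
  /9 73.128.0.0: no
  /9 211.0.0.0: no
  /27 16.63.82.160: no
  /27 25.201.215.96: no
  /20 139.235.224.0: no
  /0 0.0.0.0: MATCH
Selected: next-hop 190.82.40.242 via eth0 (matched /0)


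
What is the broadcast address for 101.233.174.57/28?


Network: 101.233.174.48/28
Host bits = 4
Set all host bits to 1:
Broadcast: 101.233.174.63


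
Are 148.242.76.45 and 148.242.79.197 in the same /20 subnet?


Mask: 255.255.240.0
148.242.76.45 AND mask = 148.242.64.0
148.242.79.197 AND mask = 148.242.64.0
Yes, same subnet (148.242.64.0)


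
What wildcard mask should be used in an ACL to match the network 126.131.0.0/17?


Subnet mask: 255.255.128.0
Wildcard = 255.255.255.255 - subnet mask
255 - 255 = 0
255 - 255 = 0
255 - 128 = 127
255 - 0 = 255
Wildcard: 0.0.127.255


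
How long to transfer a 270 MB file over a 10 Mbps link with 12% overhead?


Effective throughput = 10 * (1 - 12/100) = 8.8 Mbps
File size in Mb = 270 * 8 = 2160 Mb
Time = 2160 / 8.8
Time = 245.4545 seconds


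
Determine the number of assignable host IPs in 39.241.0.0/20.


Host bits = 32 - 20 = 12
Total addresses = 2^12 = 4096
Usable = total - 2 (network and broadcast)
Usable hosts: 4094


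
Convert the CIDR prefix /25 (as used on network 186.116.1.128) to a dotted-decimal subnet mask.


/25 means 25 network bits, 7 host bits
Binary: 11111111111111111111111110000000
Mask: 255.255.255.128


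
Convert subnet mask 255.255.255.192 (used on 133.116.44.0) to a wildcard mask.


Subnet mask: 255.255.255.192
Wildcard = 255.255.255.255 - subnet mask
255 - 255 = 0
255 - 255 = 0
255 - 255 = 0
255 - 192 = 63
Wildcard: 0.0.0.63


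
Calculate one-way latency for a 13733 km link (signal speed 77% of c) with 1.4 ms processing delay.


Speed = 0.77 * 3e5 km/s = 231000 km/s
Propagation delay = 13733 / 231000 = 0.0595 s = 59.4502 ms
Processing delay = 1.4 ms
Total one-way latency = 60.8502 ms


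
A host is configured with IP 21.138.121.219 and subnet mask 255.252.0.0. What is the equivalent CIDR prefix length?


Binary: 11111111.11111100.00000000.00000000
Count leading 1s
Prefix: /14


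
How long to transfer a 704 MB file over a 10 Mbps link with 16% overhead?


Effective throughput = 10 * (1 - 16/100) = 8.4 Mbps
File size in Mb = 704 * 8 = 5632 Mb
Time = 5632 / 8.4
Time = 670.4762 seconds


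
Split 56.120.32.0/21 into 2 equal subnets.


New prefix = 21 + 1 = 22
Each subnet has 1024 addresses
  56.120.32.0/22
  56.120.36.0/22
Subnets: 56.120.32.0/22, 56.120.36.0/22


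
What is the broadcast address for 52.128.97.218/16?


Network: 52.128.0.0/16
Host bits = 16
Set all host bits to 1:
Broadcast: 52.128.255.255


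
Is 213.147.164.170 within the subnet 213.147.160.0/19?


Subnet network: 213.147.160.0
Test IP AND mask: 213.147.160.0
Yes, 213.147.164.170 is in 213.147.160.0/19


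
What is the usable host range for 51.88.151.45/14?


Network: 51.88.0.0
Broadcast: 51.91.255.255
First usable = network + 1
Last usable = broadcast - 1
Range: 51.88.0.1 to 51.91.255.254


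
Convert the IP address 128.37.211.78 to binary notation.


128 = 10000000
37 = 00100101
211 = 11010011
78 = 01001110
Binary: 10000000.00100101.11010011.01001110


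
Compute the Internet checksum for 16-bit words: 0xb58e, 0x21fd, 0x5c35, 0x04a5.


Sum all words (with carry folding):
+ 0xb58e = 0xb58e
+ 0x21fd = 0xd78b
+ 0x5c35 = 0x33c1
+ 0x04a5 = 0x3866
One's complement: ~0x3866
Checksum = 0xc799


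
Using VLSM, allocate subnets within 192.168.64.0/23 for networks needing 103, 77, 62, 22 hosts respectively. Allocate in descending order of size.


103 hosts -> /25 (126 usable): 192.168.64.0/25
77 hosts -> /25 (126 usable): 192.168.64.128/25
62 hosts -> /26 (62 usable): 192.168.65.0/26
22 hosts -> /27 (30 usable): 192.168.65.64/27
Allocation: 192.168.64.0/25 (103 hosts, 126 usable); 192.168.64.128/25 (77 hosts, 126 usable); 192.168.65.0/26 (62 hosts, 62 usable); 192.168.65.64/27 (22 hosts, 30 usable)


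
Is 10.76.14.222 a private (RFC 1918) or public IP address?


RFC 1918 private ranges:
  10.0.0.0/8 (10.0.0.0 - 10.255.255.255)
  172.16.0.0/12 (172.16.0.0 - 172.31.255.255)
  192.168.0.0/16 (192.168.0.0 - 192.168.255.255)
Private (in 10.0.0.0/8)


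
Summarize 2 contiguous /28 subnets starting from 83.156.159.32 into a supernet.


Original prefix: /28
Number of subnets: 2 = 2^1
New prefix = 28 - 1 = 27
Supernet: 83.156.159.32/27


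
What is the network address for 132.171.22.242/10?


IP:   10000100.10101011.00010110.11110010
Mask: 11111111.11000000.00000000.00000000
AND operation:
Net:  10000100.10000000.00000000.00000000
Network: 132.128.0.0/10


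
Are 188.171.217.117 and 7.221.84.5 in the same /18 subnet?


Mask: 255.255.192.0
188.171.217.117 AND mask = 188.171.192.0
7.221.84.5 AND mask = 7.221.64.0
No, different subnets (188.171.192.0 vs 7.221.64.0)


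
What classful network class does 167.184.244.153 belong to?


First octet: 167
Binary: 10100111
10xxxxxx -> Class B (128-191)
Class B, default mask 255.255.0.0 (/16)


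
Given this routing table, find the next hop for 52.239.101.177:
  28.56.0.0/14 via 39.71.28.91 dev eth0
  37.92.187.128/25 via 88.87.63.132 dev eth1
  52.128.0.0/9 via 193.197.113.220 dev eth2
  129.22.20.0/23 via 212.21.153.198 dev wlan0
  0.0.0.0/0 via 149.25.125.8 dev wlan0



Longest prefix match for 52.239.101.177:
  /14 28.56.0.0: no
  /25 37.92.187.128: no
  /9 52.128.0.0: MATCH
  /23 129.22.20.0: no
  /0 0.0.0.0: MATCH
Selected: next-hop 193.197.113.220 via eth2 (matched /9)


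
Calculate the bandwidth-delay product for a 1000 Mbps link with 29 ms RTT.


BDP = bandwidth * RTT
= 1000 Mbps * 29 ms
= 1000 * 1e6 * 29 / 1000 bits
= 29000000 bits
= 3625000 bytes
= 3540.0391 KB
BDP = 29000000 bits (3625000 bytes)


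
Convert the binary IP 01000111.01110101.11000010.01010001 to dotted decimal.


01000111 = 71
01110101 = 117
11000010 = 194
01010001 = 81
IP: 71.117.194.81


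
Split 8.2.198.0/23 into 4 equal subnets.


New prefix = 23 + 2 = 25
Each subnet has 128 addresses
  8.2.198.0/25
  8.2.198.128/25
  8.2.199.0/25
  8.2.199.128/25
Subnets: 8.2.198.0/25, 8.2.198.128/25, 8.2.199.0/25, 8.2.199.128/25


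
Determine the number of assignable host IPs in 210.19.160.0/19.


Host bits = 32 - 19 = 13
Total addresses = 2^13 = 8192
Usable = total - 2 (network and broadcast)
Usable hosts: 8190


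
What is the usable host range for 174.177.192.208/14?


Network: 174.176.0.0
Broadcast: 174.179.255.255
First usable = network + 1
Last usable = broadcast - 1
Range: 174.176.0.1 to 174.179.255.254


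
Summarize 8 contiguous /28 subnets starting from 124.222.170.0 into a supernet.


Original prefix: /28
Number of subnets: 8 = 2^3
New prefix = 28 - 3 = 25
Supernet: 124.222.170.0/25


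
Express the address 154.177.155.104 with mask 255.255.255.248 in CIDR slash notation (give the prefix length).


Binary: 11111111.11111111.11111111.11111000
Count leading 1s
Prefix: /29


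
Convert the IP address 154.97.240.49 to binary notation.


154 = 10011010
97 = 01100001
240 = 11110000
49 = 00110001
Binary: 10011010.01100001.11110000.00110001


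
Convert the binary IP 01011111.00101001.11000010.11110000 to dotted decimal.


01011111 = 95
00101001 = 41
11000010 = 194
11110000 = 240
IP: 95.41.194.240


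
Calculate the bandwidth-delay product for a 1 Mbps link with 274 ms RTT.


BDP = bandwidth * RTT
= 1 Mbps * 274 ms
= 1 * 1e6 * 274 / 1000 bits
= 274000 bits
= 34250 bytes
= 33.4473 KB
BDP = 274000 bits (34250 bytes)


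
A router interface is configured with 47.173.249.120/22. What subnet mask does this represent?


/22 means 22 network bits, 10 host bits
Binary: 11111111111111111111110000000000
Mask: 255.255.252.0


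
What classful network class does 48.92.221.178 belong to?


First octet: 48
Binary: 00110000
0xxxxxxx -> Class A (1-126)
Class A, default mask 255.0.0.0 (/8)


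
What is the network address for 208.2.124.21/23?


IP:   11010000.00000010.01111100.00010101
Mask: 11111111.11111111.11111110.00000000
AND operation:
Net:  11010000.00000010.01111100.00000000
Network: 208.2.124.0/23


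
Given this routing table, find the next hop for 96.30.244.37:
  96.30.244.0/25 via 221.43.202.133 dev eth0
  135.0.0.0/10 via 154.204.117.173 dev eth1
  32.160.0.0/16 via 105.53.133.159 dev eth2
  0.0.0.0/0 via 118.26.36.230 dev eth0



Longest prefix match for 96.30.244.37:
  /25 96.30.244.0: MATCH
  /10 135.0.0.0: no
  /16 32.160.0.0: no
  /0 0.0.0.0: MATCH
Selected: next-hop 221.43.202.133 via eth0 (matched /25)


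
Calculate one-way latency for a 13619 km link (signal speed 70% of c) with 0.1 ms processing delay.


Speed = 0.7 * 3e5 km/s = 210000 km/s
Propagation delay = 13619 / 210000 = 0.0649 s = 64.8524 ms
Processing delay = 0.1 ms
Total one-way latency = 64.9524 ms


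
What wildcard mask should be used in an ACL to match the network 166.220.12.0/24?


Subnet mask: 255.255.255.0
Wildcard = 255.255.255.255 - subnet mask
255 - 255 = 0
255 - 255 = 0
255 - 255 = 0
255 - 0 = 255
Wildcard: 0.0.0.255


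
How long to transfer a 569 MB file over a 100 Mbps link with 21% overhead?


Effective throughput = 100 * (1 - 21/100) = 79 Mbps
File size in Mb = 569 * 8 = 4552 Mb
Time = 4552 / 79
Time = 57.6203 seconds


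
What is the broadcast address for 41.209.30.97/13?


Network: 41.208.0.0/13
Host bits = 19
Set all host bits to 1:
Broadcast: 41.215.255.255


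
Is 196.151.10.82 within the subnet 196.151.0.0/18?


Subnet network: 196.151.0.0
Test IP AND mask: 196.151.0.0
Yes, 196.151.10.82 is in 196.151.0.0/18


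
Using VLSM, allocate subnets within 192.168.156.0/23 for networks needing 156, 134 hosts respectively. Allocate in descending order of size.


156 hosts -> /24 (254 usable): 192.168.156.0/24
134 hosts -> /24 (254 usable): 192.168.157.0/24
Allocation: 192.168.156.0/24 (156 hosts, 254 usable); 192.168.157.0/24 (134 hosts, 254 usable)


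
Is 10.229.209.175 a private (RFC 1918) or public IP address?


RFC 1918 private ranges:
  10.0.0.0/8 (10.0.0.0 - 10.255.255.255)
  172.16.0.0/12 (172.16.0.0 - 172.31.255.255)
  192.168.0.0/16 (192.168.0.0 - 192.168.255.255)
Private (in 10.0.0.0/8)


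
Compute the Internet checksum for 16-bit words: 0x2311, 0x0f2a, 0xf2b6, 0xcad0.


Sum all words (with carry folding):
+ 0x2311 = 0x2311
+ 0x0f2a = 0x323b
+ 0xf2b6 = 0x24f2
+ 0xcad0 = 0xefc2
One's complement: ~0xefc2
Checksum = 0x103d


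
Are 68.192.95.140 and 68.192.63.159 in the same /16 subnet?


Mask: 255.255.0.0
68.192.95.140 AND mask = 68.192.0.0
68.192.63.159 AND mask = 68.192.0.0
Yes, same subnet (68.192.0.0)


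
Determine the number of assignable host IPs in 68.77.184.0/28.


Host bits = 32 - 28 = 4
Total addresses = 2^4 = 16
Usable = total - 2 (network and broadcast)
Usable hosts: 14


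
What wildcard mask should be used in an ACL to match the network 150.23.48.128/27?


Subnet mask: 255.255.255.224
Wildcard = 255.255.255.255 - subnet mask
255 - 255 = 0
255 - 255 = 0
255 - 255 = 0
255 - 224 = 31
Wildcard: 0.0.0.31


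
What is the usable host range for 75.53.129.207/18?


Network: 75.53.128.0
Broadcast: 75.53.191.255
First usable = network + 1
Last usable = broadcast - 1
Range: 75.53.128.1 to 75.53.191.254


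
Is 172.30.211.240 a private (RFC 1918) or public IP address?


RFC 1918 private ranges:
  10.0.0.0/8 (10.0.0.0 - 10.255.255.255)
  172.16.0.0/12 (172.16.0.0 - 172.31.255.255)
  192.168.0.0/16 (192.168.0.0 - 192.168.255.255)
Private (in 172.16.0.0/12)


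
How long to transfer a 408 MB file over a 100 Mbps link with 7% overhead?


Effective throughput = 100 * (1 - 7/100) = 93 Mbps
File size in Mb = 408 * 8 = 3264 Mb
Time = 3264 / 93
Time = 35.0968 seconds


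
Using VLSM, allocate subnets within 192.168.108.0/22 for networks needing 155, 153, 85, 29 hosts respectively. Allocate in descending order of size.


155 hosts -> /24 (254 usable): 192.168.108.0/24
153 hosts -> /24 (254 usable): 192.168.109.0/24
85 hosts -> /25 (126 usable): 192.168.110.0/25
29 hosts -> /27 (30 usable): 192.168.110.128/27
Allocation: 192.168.108.0/24 (155 hosts, 254 usable); 192.168.109.0/24 (153 hosts, 254 usable); 192.168.110.0/25 (85 hosts, 126 usable); 192.168.110.128/27 (29 hosts, 30 usable)


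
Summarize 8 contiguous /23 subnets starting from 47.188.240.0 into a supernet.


Original prefix: /23
Number of subnets: 8 = 2^3
New prefix = 23 - 3 = 20
Supernet: 47.188.240.0/20


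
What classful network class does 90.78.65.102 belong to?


First octet: 90
Binary: 01011010
0xxxxxxx -> Class A (1-126)
Class A, default mask 255.0.0.0 (/8)


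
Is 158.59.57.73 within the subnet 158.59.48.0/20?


Subnet network: 158.59.48.0
Test IP AND mask: 158.59.48.0
Yes, 158.59.57.73 is in 158.59.48.0/20


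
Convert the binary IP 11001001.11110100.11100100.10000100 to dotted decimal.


11001001 = 201
11110100 = 244
11100100 = 228
10000100 = 132
IP: 201.244.228.132


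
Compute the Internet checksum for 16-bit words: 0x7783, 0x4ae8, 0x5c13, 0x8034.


Sum all words (with carry folding):
+ 0x7783 = 0x7783
+ 0x4ae8 = 0xc26b
+ 0x5c13 = 0x1e7f
+ 0x8034 = 0x9eb3
One's complement: ~0x9eb3
Checksum = 0x614c


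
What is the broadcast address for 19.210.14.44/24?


Network: 19.210.14.0/24
Host bits = 8
Set all host bits to 1:
Broadcast: 19.210.14.255


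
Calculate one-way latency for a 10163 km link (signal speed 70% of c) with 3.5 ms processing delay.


Speed = 0.7 * 3e5 km/s = 210000 km/s
Propagation delay = 10163 / 210000 = 0.0484 s = 48.3952 ms
Processing delay = 3.5 ms
Total one-way latency = 51.8952 ms


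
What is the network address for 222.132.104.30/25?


IP:   11011110.10000100.01101000.00011110
Mask: 11111111.11111111.11111111.10000000
AND operation:
Net:  11011110.10000100.01101000.00000000
Network: 222.132.104.0/25


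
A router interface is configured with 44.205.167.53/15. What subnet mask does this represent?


/15 means 15 network bits, 17 host bits
Binary: 11111111111111100000000000000000
Mask: 255.254.0.0


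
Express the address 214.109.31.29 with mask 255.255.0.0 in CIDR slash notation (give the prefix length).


Binary: 11111111.11111111.00000000.00000000
Count leading 1s
Prefix: /16


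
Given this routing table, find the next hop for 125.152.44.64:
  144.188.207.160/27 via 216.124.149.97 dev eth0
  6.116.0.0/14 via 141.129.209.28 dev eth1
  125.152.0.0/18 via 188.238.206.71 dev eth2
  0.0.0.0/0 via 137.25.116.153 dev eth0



Longest prefix match for 125.152.44.64:
  /27 144.188.207.160: no
  /14 6.116.0.0: no
  /18 125.152.0.0: MATCH
  /0 0.0.0.0: MATCH
Selected: next-hop 188.238.206.71 via eth2 (matched /18)


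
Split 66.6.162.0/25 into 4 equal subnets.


New prefix = 25 + 2 = 27
Each subnet has 32 addresses
  66.6.162.0/27
  66.6.162.32/27
  66.6.162.64/27
  66.6.162.96/27
Subnets: 66.6.162.0/27, 66.6.162.32/27, 66.6.162.64/27, 66.6.162.96/27


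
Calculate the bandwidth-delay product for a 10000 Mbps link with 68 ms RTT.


BDP = bandwidth * RTT
= 10000 Mbps * 68 ms
= 10000 * 1e6 * 68 / 1000 bits
= 680000000 bits
= 85000000 bytes
= 83007.8125 KB
BDP = 680000000 bits (85000000 bytes)


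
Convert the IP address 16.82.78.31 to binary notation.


16 = 00010000
82 = 01010010
78 = 01001110
31 = 00011111
Binary: 00010000.01010010.01001110.00011111


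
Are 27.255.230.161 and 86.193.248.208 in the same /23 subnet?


Mask: 255.255.254.0
27.255.230.161 AND mask = 27.255.230.0
86.193.248.208 AND mask = 86.193.248.0
No, different subnets (27.255.230.0 vs 86.193.248.0)


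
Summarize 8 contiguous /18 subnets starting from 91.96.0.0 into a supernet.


Original prefix: /18
Number of subnets: 8 = 2^3
New prefix = 18 - 3 = 15
Supernet: 91.96.0.0/15


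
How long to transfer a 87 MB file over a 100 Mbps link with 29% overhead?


Effective throughput = 100 * (1 - 29/100) = 71 Mbps
File size in Mb = 87 * 8 = 696 Mb
Time = 696 / 71
Time = 9.8028 seconds


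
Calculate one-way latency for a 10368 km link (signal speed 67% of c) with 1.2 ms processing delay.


Speed = 0.67 * 3e5 km/s = 201000 km/s
Propagation delay = 10368 / 201000 = 0.0516 s = 51.5821 ms
Processing delay = 1.2 ms
Total one-way latency = 52.7821 ms


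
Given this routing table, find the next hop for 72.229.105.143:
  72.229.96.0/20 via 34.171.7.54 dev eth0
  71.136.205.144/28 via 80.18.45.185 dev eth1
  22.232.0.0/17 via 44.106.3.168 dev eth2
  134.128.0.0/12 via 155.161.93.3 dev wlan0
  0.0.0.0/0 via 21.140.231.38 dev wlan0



Longest prefix match for 72.229.105.143:
  /20 72.229.96.0: MATCH
  /28 71.136.205.144: no
  /17 22.232.0.0: no
  /12 134.128.0.0: no
  /0 0.0.0.0: MATCH
Selected: next-hop 34.171.7.54 via eth0 (matched /20)


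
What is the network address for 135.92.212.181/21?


IP:   10000111.01011100.11010100.10110101
Mask: 11111111.11111111.11111000.00000000
AND operation:
Net:  10000111.01011100.11010000.00000000
Network: 135.92.208.0/21


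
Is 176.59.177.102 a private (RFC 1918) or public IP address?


RFC 1918 private ranges:
  10.0.0.0/8 (10.0.0.0 - 10.255.255.255)
  172.16.0.0/12 (172.16.0.0 - 172.31.255.255)
  192.168.0.0/16 (192.168.0.0 - 192.168.255.255)
Public (not in any RFC 1918 range)


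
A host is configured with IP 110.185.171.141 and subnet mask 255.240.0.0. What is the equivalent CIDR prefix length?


Binary: 11111111.11110000.00000000.00000000
Count leading 1s
Prefix: /12


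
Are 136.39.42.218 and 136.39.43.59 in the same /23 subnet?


Mask: 255.255.254.0
136.39.42.218 AND mask = 136.39.42.0
136.39.43.59 AND mask = 136.39.42.0
Yes, same subnet (136.39.42.0)


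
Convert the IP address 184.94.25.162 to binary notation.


184 = 10111000
94 = 01011110
25 = 00011001
162 = 10100010
Binary: 10111000.01011110.00011001.10100010


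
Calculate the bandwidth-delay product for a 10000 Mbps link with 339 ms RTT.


BDP = bandwidth * RTT
= 10000 Mbps * 339 ms
= 10000 * 1e6 * 339 / 1000 bits
= 3390000000 bits
= 423750000 bytes
= 413818.3594 KB
BDP = 3390000000 bits (423750000 bytes)


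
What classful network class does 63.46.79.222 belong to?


First octet: 63
Binary: 00111111
0xxxxxxx -> Class A (1-126)
Class A, default mask 255.0.0.0 (/8)


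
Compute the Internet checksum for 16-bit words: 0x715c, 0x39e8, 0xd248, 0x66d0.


Sum all words (with carry folding):
+ 0x715c = 0x715c
+ 0x39e8 = 0xab44
+ 0xd248 = 0x7d8d
+ 0x66d0 = 0xe45d
One's complement: ~0xe45d
Checksum = 0x1ba2


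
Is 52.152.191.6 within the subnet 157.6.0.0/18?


Subnet network: 157.6.0.0
Test IP AND mask: 52.152.128.0
No, 52.152.191.6 is not in 157.6.0.0/18


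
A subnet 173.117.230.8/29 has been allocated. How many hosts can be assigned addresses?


Host bits = 32 - 29 = 3
Total addresses = 2^3 = 8
Usable = total - 2 (network and broadcast)
Usable hosts: 6


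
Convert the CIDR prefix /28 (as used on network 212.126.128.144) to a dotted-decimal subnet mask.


/28 means 28 network bits, 4 host bits
Binary: 11111111111111111111111111110000
Mask: 255.255.255.240


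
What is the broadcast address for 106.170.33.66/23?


Network: 106.170.32.0/23
Host bits = 9
Set all host bits to 1:
Broadcast: 106.170.33.255


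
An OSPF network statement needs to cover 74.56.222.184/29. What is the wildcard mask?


Subnet mask: 255.255.255.248
Wildcard = 255.255.255.255 - subnet mask
255 - 255 = 0
255 - 255 = 0
255 - 255 = 0
255 - 248 = 7
Wildcard: 0.0.0.7


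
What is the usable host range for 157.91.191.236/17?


Network: 157.91.128.0
Broadcast: 157.91.255.255
First usable = network + 1
Last usable = broadcast - 1
Range: 157.91.128.1 to 157.91.255.254


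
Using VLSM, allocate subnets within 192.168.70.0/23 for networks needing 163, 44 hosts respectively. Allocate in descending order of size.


163 hosts -> /24 (254 usable): 192.168.70.0/24
44 hosts -> /26 (62 usable): 192.168.71.0/26
Allocation: 192.168.70.0/24 (163 hosts, 254 usable); 192.168.71.0/26 (44 hosts, 62 usable)


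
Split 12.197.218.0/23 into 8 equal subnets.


New prefix = 23 + 3 = 26
Each subnet has 64 addresses
  12.197.218.0/26
  12.197.218.64/26
  12.197.218.128/26
  12.197.218.192/26
  12.197.219.0/26
  12.197.219.64/26
  12.197.219.128/26
  12.197.219.192/26
Subnets: 12.197.218.0/26, 12.197.218.64/26, 12.197.218.128/26, 12.197.218.192/26, 12.197.219.0/26, 12.197.219.64/26, 12.197.219.128/26, 12.197.219.192/26


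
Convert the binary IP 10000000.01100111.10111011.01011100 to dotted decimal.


10000000 = 128
01100111 = 103
10111011 = 187
01011100 = 92
IP: 128.103.187.92


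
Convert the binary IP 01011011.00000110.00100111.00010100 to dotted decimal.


01011011 = 91
00000110 = 6
00100111 = 39
00010100 = 20
IP: 91.6.39.20


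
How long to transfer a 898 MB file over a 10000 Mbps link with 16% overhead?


Effective throughput = 10000 * (1 - 16/100) = 8400 Mbps
File size in Mb = 898 * 8 = 7184 Mb
Time = 7184 / 8400
Time = 0.8552 seconds


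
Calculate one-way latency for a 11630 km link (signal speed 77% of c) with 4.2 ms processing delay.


Speed = 0.77 * 3e5 km/s = 231000 km/s
Propagation delay = 11630 / 231000 = 0.0503 s = 50.3463 ms
Processing delay = 4.2 ms
Total one-way latency = 54.5463 ms


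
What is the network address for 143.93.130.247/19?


IP:   10001111.01011101.10000010.11110111
Mask: 11111111.11111111.11100000.00000000
AND operation:
Net:  10001111.01011101.10000000.00000000
Network: 143.93.128.0/19


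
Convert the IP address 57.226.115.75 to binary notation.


57 = 00111001
226 = 11100010
115 = 01110011
75 = 01001011
Binary: 00111001.11100010.01110011.01001011


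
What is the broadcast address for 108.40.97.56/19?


Network: 108.40.96.0/19
Host bits = 13
Set all host bits to 1:
Broadcast: 108.40.127.255


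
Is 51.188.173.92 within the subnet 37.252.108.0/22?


Subnet network: 37.252.108.0
Test IP AND mask: 51.188.172.0
No, 51.188.173.92 is not in 37.252.108.0/22


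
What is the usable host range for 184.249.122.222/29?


Network: 184.249.122.216
Broadcast: 184.249.122.223
First usable = network + 1
Last usable = broadcast - 1
Range: 184.249.122.217 to 184.249.122.222


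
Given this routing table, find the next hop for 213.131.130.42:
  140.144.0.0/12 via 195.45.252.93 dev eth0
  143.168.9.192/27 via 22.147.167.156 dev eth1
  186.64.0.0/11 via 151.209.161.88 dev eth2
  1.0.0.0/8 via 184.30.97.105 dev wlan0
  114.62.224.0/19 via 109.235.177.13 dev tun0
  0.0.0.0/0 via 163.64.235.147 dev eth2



Longest prefix match for 213.131.130.42:
  /12 140.144.0.0: no
  /27 143.168.9.192: no
  /11 186.64.0.0: no
  /8 1.0.0.0: no
  /19 114.62.224.0: no
  /0 0.0.0.0: MATCH
Selected: next-hop 163.64.235.147 via eth2 (matched /0)


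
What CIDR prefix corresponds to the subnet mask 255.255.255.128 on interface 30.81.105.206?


Binary: 11111111.11111111.11111111.10000000
Count leading 1s
Prefix: /25


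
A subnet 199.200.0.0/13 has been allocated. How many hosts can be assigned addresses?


Host bits = 32 - 13 = 19
Total addresses = 2^19 = 524288
Usable = total - 2 (network and broadcast)
Usable hosts: 524286


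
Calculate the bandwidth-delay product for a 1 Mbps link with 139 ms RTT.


BDP = bandwidth * RTT
= 1 Mbps * 139 ms
= 1 * 1e6 * 139 / 1000 bits
= 139000 bits
= 17375 bytes
= 16.9678 KB
BDP = 139000 bits (17375 bytes)


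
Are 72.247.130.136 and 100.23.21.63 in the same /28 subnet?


Mask: 255.255.255.240
72.247.130.136 AND mask = 72.247.130.128
100.23.21.63 AND mask = 100.23.21.48
No, different subnets (72.247.130.128 vs 100.23.21.48)


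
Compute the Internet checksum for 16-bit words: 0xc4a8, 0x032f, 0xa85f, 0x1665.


Sum all words (with carry folding):
+ 0xc4a8 = 0xc4a8
+ 0x032f = 0xc7d7
+ 0xa85f = 0x7037
+ 0x1665 = 0x869c
One's complement: ~0x869c
Checksum = 0x7963


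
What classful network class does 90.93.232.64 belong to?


First octet: 90
Binary: 01011010
0xxxxxxx -> Class A (1-126)
Class A, default mask 255.0.0.0 (/8)


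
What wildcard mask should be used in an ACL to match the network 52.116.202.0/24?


Subnet mask: 255.255.255.0
Wildcard = 255.255.255.255 - subnet mask
255 - 255 = 0
255 - 255 = 0
255 - 255 = 0
255 - 0 = 255
Wildcard: 0.0.0.255


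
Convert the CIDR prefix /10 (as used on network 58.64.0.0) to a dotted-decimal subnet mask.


/10 means 10 network bits, 22 host bits
Binary: 11111111110000000000000000000000
Mask: 255.192.0.0


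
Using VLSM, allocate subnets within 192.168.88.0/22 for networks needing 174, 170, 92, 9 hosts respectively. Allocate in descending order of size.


174 hosts -> /24 (254 usable): 192.168.88.0/24
170 hosts -> /24 (254 usable): 192.168.89.0/24
92 hosts -> /25 (126 usable): 192.168.90.0/25
9 hosts -> /28 (14 usable): 192.168.90.128/28
Allocation: 192.168.88.0/24 (174 hosts, 254 usable); 192.168.89.0/24 (170 hosts, 254 usable); 192.168.90.0/25 (92 hosts, 126 usable); 192.168.90.128/28 (9 hosts, 14 usable)


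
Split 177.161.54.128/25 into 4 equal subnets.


New prefix = 25 + 2 = 27
Each subnet has 32 addresses
  177.161.54.128/27
  177.161.54.160/27
  177.161.54.192/27
  177.161.54.224/27
Subnets: 177.161.54.128/27, 177.161.54.160/27, 177.161.54.192/27, 177.161.54.224/27


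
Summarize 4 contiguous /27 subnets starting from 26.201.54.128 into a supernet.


Original prefix: /27
Number of subnets: 4 = 2^2
New prefix = 27 - 2 = 25
Supernet: 26.201.54.128/25


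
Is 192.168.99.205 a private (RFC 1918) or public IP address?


RFC 1918 private ranges:
  10.0.0.0/8 (10.0.0.0 - 10.255.255.255)
  172.16.0.0/12 (172.16.0.0 - 172.31.255.255)
  192.168.0.0/16 (192.168.0.0 - 192.168.255.255)
Private (in 192.168.0.0/16)


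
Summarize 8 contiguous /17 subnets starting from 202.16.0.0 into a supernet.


Original prefix: /17
Number of subnets: 8 = 2^3
New prefix = 17 - 3 = 14
Supernet: 202.16.0.0/14


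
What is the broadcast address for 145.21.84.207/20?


Network: 145.21.80.0/20
Host bits = 12
Set all host bits to 1:
Broadcast: 145.21.95.255


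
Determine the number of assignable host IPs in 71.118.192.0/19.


Host bits = 32 - 19 = 13
Total addresses = 2^13 = 8192
Usable = total - 2 (network and broadcast)
Usable hosts: 8190


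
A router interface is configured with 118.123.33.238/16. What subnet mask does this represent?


/16 means 16 network bits, 16 host bits
Binary: 11111111111111110000000000000000
Mask: 255.255.0.0


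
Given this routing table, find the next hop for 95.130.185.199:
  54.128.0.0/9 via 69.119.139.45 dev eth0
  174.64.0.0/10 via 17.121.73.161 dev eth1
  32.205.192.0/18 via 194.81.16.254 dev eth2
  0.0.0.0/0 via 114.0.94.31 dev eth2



Longest prefix match for 95.130.185.199:
  /9 54.128.0.0: no
  /10 174.64.0.0: no
  /18 32.205.192.0: no
  /0 0.0.0.0: MATCH
Selected: next-hop 114.0.94.31 via eth2 (matched /0)


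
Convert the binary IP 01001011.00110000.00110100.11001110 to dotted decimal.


01001011 = 75
00110000 = 48
00110100 = 52
11001110 = 206
IP: 75.48.52.206


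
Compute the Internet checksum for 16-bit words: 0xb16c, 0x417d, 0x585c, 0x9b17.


Sum all words (with carry folding):
+ 0xb16c = 0xb16c
+ 0x417d = 0xf2e9
+ 0x585c = 0x4b46
+ 0x9b17 = 0xe65d
One's complement: ~0xe65d
Checksum = 0x19a2


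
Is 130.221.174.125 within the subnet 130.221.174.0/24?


Subnet network: 130.221.174.0
Test IP AND mask: 130.221.174.0
Yes, 130.221.174.125 is in 130.221.174.0/24


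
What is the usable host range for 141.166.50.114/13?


Network: 141.160.0.0
Broadcast: 141.167.255.255
First usable = network + 1
Last usable = broadcast - 1
Range: 141.160.0.1 to 141.167.255.254


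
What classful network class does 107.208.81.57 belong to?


First octet: 107
Binary: 01101011
0xxxxxxx -> Class A (1-126)
Class A, default mask 255.0.0.0 (/8)


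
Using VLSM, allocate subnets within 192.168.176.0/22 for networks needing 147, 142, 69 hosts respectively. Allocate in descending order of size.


147 hosts -> /24 (254 usable): 192.168.176.0/24
142 hosts -> /24 (254 usable): 192.168.177.0/24
69 hosts -> /25 (126 usable): 192.168.178.0/25
Allocation: 192.168.176.0/24 (147 hosts, 254 usable); 192.168.177.0/24 (142 hosts, 254 usable); 192.168.178.0/25 (69 hosts, 126 usable)


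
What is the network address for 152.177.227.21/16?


IP:   10011000.10110001.11100011.00010101
Mask: 11111111.11111111.00000000.00000000
AND operation:
Net:  10011000.10110001.00000000.00000000
Network: 152.177.0.0/16


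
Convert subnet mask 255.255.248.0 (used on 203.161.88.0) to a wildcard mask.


Subnet mask: 255.255.248.0
Wildcard = 255.255.255.255 - subnet mask
255 - 255 = 0
255 - 255 = 0
255 - 248 = 7
255 - 0 = 255
Wildcard: 0.0.7.255


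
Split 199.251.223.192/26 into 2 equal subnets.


New prefix = 26 + 1 = 27
Each subnet has 32 addresses
  199.251.223.192/27
  199.251.223.224/27
Subnets: 199.251.223.192/27, 199.251.223.224/27


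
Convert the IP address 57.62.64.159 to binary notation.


57 = 00111001
62 = 00111110
64 = 01000000
159 = 10011111
Binary: 00111001.00111110.01000000.10011111


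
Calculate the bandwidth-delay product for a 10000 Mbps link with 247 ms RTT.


BDP = bandwidth * RTT
= 10000 Mbps * 247 ms
= 10000 * 1e6 * 247 / 1000 bits
= 2470000000 bits
= 308750000 bytes
= 301513.6719 KB
BDP = 2470000000 bits (308750000 bytes)


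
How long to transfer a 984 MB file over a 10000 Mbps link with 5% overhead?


Effective throughput = 10000 * (1 - 5/100) = 9500 Mbps
File size in Mb = 984 * 8 = 7872 Mb
Time = 7872 / 9500
Time = 0.8286 seconds


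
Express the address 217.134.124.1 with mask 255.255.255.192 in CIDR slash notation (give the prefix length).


Binary: 11111111.11111111.11111111.11000000
Count leading 1s
Prefix: /26


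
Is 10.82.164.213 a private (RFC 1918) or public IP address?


RFC 1918 private ranges:
  10.0.0.0/8 (10.0.0.0 - 10.255.255.255)
  172.16.0.0/12 (172.16.0.0 - 172.31.255.255)
  192.168.0.0/16 (192.168.0.0 - 192.168.255.255)
Private (in 10.0.0.0/8)


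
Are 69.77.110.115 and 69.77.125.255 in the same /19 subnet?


Mask: 255.255.224.0
69.77.110.115 AND mask = 69.77.96.0
69.77.125.255 AND mask = 69.77.96.0
Yes, same subnet (69.77.96.0)


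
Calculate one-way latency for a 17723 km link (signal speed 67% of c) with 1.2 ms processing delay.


Speed = 0.67 * 3e5 km/s = 201000 km/s
Propagation delay = 17723 / 201000 = 0.0882 s = 88.1741 ms
Processing delay = 1.2 ms
Total one-way latency = 89.3741 ms


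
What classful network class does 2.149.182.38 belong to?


First octet: 2
Binary: 00000010
0xxxxxxx -> Class A (1-126)
Class A, default mask 255.0.0.0 (/8)


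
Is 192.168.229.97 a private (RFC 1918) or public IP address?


RFC 1918 private ranges:
  10.0.0.0/8 (10.0.0.0 - 10.255.255.255)
  172.16.0.0/12 (172.16.0.0 - 172.31.255.255)
  192.168.0.0/16 (192.168.0.0 - 192.168.255.255)
Private (in 192.168.0.0/16)


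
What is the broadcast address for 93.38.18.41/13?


Network: 93.32.0.0/13
Host bits = 19
Set all host bits to 1:
Broadcast: 93.39.255.255


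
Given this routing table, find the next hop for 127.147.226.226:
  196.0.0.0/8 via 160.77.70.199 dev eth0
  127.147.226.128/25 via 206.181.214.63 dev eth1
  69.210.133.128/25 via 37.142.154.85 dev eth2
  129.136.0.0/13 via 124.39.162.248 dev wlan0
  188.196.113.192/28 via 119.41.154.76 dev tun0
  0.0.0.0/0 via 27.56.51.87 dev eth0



Longest prefix match for 127.147.226.226:
  /8 196.0.0.0: no
  /25 127.147.226.128: MATCH
  /25 69.210.133.128: no
  /13 129.136.0.0: no
  /28 188.196.113.192: no
  /0 0.0.0.0: MATCH
Selected: next-hop 206.181.214.63 via eth1 (matched /25)


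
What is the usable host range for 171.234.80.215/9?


Network: 171.128.0.0
Broadcast: 171.255.255.255
First usable = network + 1
Last usable = broadcast - 1
Range: 171.128.0.1 to 171.255.255.254


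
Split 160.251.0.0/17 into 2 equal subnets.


New prefix = 17 + 1 = 18
Each subnet has 16384 addresses
  160.251.0.0/18
  160.251.64.0/18
Subnets: 160.251.0.0/18, 160.251.64.0/18


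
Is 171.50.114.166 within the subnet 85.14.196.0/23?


Subnet network: 85.14.196.0
Test IP AND mask: 171.50.114.0
No, 171.50.114.166 is not in 85.14.196.0/23


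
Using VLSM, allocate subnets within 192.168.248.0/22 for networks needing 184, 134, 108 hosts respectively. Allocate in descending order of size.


184 hosts -> /24 (254 usable): 192.168.248.0/24
134 hosts -> /24 (254 usable): 192.168.249.0/24
108 hosts -> /25 (126 usable): 192.168.250.0/25
Allocation: 192.168.248.0/24 (184 hosts, 254 usable); 192.168.249.0/24 (134 hosts, 254 usable); 192.168.250.0/25 (108 hosts, 126 usable)


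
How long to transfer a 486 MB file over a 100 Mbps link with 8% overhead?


Effective throughput = 100 * (1 - 8/100) = 92 Mbps
File size in Mb = 486 * 8 = 3888 Mb
Time = 3888 / 92
Time = 42.2609 seconds


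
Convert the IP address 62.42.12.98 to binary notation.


62 = 00111110
42 = 00101010
12 = 00001100
98 = 01100010
Binary: 00111110.00101010.00001100.01100010


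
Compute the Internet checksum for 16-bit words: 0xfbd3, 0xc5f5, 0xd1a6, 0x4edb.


Sum all words (with carry folding):
+ 0xfbd3 = 0xfbd3
+ 0xc5f5 = 0xc1c9
+ 0xd1a6 = 0x9370
+ 0x4edb = 0xe24b
One's complement: ~0xe24b
Checksum = 0x1db4


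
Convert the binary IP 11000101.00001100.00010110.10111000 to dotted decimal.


11000101 = 197
00001100 = 12
00010110 = 22
10111000 = 184
IP: 197.12.22.184


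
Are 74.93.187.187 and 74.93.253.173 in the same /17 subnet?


Mask: 255.255.128.0
74.93.187.187 AND mask = 74.93.128.0
74.93.253.173 AND mask = 74.93.128.0
Yes, same subnet (74.93.128.0)


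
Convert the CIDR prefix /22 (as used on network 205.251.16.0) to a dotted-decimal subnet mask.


/22 means 22 network bits, 10 host bits
Binary: 11111111111111111111110000000000
Mask: 255.255.252.0


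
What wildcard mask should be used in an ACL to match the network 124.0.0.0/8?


Subnet mask: 255.0.0.0
Wildcard = 255.255.255.255 - subnet mask
255 - 255 = 0
255 - 0 = 255
255 - 0 = 255
255 - 0 = 255
Wildcard: 0.255.255.255


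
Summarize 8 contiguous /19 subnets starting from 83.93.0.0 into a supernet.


Original prefix: /19
Number of subnets: 8 = 2^3
New prefix = 19 - 3 = 16
Supernet: 83.93.0.0/16


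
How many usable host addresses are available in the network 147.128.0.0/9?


Host bits = 32 - 9 = 23
Total addresses = 2^23 = 8388608
Usable = total - 2 (network and broadcast)
Usable hosts: 8388606


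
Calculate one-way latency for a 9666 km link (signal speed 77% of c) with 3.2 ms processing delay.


Speed = 0.77 * 3e5 km/s = 231000 km/s
Propagation delay = 9666 / 231000 = 0.0418 s = 41.8442 ms
Processing delay = 3.2 ms
Total one-way latency = 45.0442 ms


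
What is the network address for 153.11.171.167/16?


IP:   10011001.00001011.10101011.10100111
Mask: 11111111.11111111.00000000.00000000
AND operation:
Net:  10011001.00001011.00000000.00000000
Network: 153.11.0.0/16


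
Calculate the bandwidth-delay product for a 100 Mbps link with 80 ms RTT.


BDP = bandwidth * RTT
= 100 Mbps * 80 ms
= 100 * 1e6 * 80 / 1000 bits
= 8000000 bits
= 1000000 bytes
= 976.5625 KB
BDP = 8000000 bits (1000000 bytes)


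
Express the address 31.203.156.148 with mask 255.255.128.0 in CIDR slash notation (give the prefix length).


Binary: 11111111.11111111.10000000.00000000
Count leading 1s
Prefix: /17


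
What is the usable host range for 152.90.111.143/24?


Network: 152.90.111.0
Broadcast: 152.90.111.255
First usable = network + 1
Last usable = broadcast - 1
Range: 152.90.111.1 to 152.90.111.254


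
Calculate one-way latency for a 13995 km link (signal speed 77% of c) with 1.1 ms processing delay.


Speed = 0.77 * 3e5 km/s = 231000 km/s
Propagation delay = 13995 / 231000 = 0.0606 s = 60.5844 ms
Processing delay = 1.1 ms
Total one-way latency = 61.6844 ms


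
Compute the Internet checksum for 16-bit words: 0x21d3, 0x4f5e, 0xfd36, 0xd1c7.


Sum all words (with carry folding):
+ 0x21d3 = 0x21d3
+ 0x4f5e = 0x7131
+ 0xfd36 = 0x6e68
+ 0xd1c7 = 0x4030
One's complement: ~0x4030
Checksum = 0xbfcf


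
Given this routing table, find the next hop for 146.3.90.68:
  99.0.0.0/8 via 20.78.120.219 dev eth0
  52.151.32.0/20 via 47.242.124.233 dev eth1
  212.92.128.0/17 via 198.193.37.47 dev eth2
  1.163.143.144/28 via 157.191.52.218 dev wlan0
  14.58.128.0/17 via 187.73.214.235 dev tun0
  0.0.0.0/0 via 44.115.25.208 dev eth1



Longest prefix match for 146.3.90.68:
  /8 99.0.0.0: no
  /20 52.151.32.0: no
  /17 212.92.128.0: no
  /28 1.163.143.144: no
  /17 14.58.128.0: no
  /0 0.0.0.0: MATCH
Selected: next-hop 44.115.25.208 via eth1 (matched /0)
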